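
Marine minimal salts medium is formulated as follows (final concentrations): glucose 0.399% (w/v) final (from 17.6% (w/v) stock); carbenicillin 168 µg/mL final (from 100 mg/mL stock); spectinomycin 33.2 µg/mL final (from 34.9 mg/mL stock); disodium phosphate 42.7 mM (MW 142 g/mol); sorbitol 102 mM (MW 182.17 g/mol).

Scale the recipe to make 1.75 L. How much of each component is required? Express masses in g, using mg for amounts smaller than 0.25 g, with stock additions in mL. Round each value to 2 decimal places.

glucose 39.67 mL; carbenicillin 2.94 mL; spectinomycin 1.66 mL; disodium phosphate 10.61 g; sorbitol 32.52 g

Scale factor relative to 1 L: 1.75.
glucose: C1V1 = C2V2 → 0.399% ÷ 17.6% × 1750 mL = 39.67 mL
carbenicillin: C1V1 = C2V2 → 168 µg/mL × 1750 mL ÷ 100000 µg/mL = 2.94 mL
spectinomycin: C1V1 = C2V2 → 33.2 µg/mL × 1750 mL ÷ 34900 µg/mL = 1.66 mL
disodium phosphate: 42.7 mmol/L × 142 g/mol × 1.75 L ÷ 1000 = 10.61 g
sorbitol: 102 mmol/L × 182.17 g/mol × 1.75 L ÷ 1000 = 32.52 g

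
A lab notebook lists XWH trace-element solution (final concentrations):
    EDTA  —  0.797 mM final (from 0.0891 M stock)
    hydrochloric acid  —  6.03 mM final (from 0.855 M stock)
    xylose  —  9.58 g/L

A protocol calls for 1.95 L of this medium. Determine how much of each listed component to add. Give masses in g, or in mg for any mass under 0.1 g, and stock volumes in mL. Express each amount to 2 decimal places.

Scale factor relative to 1 L: 1.95.
EDTA: C1V1 = C2V2 → 0.797 mM × 1950 mL ÷ 89.1 mM = 17.44 mL
hydrochloric acid: V = C2·V2/C1 = 6.03 mM × 1950 mL ÷ 855 mM = 13.75 mL
xylose: 9.58 g/L × 1.95 L = 18.68 g

EDTA 17.44 mL; hydrochloric acid 13.75 mL; xylose 18.68 g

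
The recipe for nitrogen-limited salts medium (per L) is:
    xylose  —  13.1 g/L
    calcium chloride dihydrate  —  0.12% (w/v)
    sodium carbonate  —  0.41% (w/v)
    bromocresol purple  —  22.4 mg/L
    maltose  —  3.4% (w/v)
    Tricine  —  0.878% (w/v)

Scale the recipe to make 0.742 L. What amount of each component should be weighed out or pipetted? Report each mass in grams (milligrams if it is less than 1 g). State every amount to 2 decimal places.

Working volume: 0.742 L.
xylose: 13.1 g/L × 0.742 L = 9.72 g
calcium chloride dihydrate: 0.12 g per 100 mL × 742 mL ÷ 100 = 0.8904 g = 890.40 mg
sodium carbonate: 0.41% w/v = 4.1 g/L → 4.1 × 0.742 L = 3.04 g
bromocresol purple: 22.4 mg/L × 0.742 L = 16.62 mg
maltose: 3.4 g per 100 mL × 742 mL ÷ 100 = 25.23 g
Tricine: 0.878 g per 100 mL × 742 mL ÷ 100 = 6.51 g

xylose 9.72 g; calcium chloride dihydrate 890.40 mg; sodium carbonate 3.04 g; bromocresol purple 16.62 mg; maltose 25.23 g; Tricine 6.51 g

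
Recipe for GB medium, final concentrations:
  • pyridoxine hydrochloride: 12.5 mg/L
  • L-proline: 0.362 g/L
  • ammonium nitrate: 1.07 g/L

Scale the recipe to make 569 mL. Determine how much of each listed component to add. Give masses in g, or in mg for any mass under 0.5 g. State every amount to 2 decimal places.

Scale factor relative to 1 L: 0.569.
pyridoxine hydrochloride: 12.5 mg/L × 0.569 L = 7.11 mg
L-proline: 0.362 g/L × 0.569 L = 0.205978 g = 205.98 mg
ammonium nitrate: 1.07 g/L × 0.569 L = 0.61 g

pyridoxine hydrochloride 7.11 mg; L-proline 205.98 mg; ammonium nitrate 0.61 g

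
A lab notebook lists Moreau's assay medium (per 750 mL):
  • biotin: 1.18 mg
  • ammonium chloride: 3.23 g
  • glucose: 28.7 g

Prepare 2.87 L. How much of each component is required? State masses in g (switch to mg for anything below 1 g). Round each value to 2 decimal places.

Scale factor = 2870 mL / 750 mL = 3.82667.
biotin: 1.18 mg × (2870 mL / 750 mL) = 4.52 mg
ammonium chloride: 3.23 g × (2870 mL / 750 mL) = 12.36 g
glucose: 28.7 g × (2870 mL / 750 mL) = 109.83 g

biotin 4.52 mg; ammonium chloride 12.36 g; glucose 109.83 g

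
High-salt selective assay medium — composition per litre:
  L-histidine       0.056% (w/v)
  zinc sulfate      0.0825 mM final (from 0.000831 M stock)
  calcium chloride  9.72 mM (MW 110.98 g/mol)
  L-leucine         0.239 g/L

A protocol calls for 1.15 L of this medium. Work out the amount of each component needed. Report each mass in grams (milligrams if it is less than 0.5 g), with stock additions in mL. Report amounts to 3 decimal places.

Working volume: 1.15 L.
L-histidine: 0.056% w/v = 0.56 g/L → 0.56 × 1.15 L = 0.644 g
zinc sulfate: V = C2·V2/C1 = 0.0825 mM × 1150 mL ÷ 0.831 mM = 114.170 mL
calcium chloride: 9.72 mmol/L × 110.98 g/mol × 1.15 L ÷ 1000 = 1.241 g
L-leucine: 0.239 g/L × 1.15 L = 0.27485 g = 274.850 mg

L-histidine 0.644 g; zinc sulfate 114.170 mL; calcium chloride 1.241 g; L-leucine 274.850 mg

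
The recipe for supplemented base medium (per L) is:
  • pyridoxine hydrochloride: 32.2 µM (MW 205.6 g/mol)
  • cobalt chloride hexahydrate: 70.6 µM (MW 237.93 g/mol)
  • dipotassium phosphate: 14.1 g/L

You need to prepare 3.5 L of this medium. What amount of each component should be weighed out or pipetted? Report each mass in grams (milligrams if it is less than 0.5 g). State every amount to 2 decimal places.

Working volume: 3.5 L.
pyridoxine hydrochloride: 32.2 µmol/L × 205.6 g/mol × 3.5 L ÷ 1000 = 23.17 mg
cobalt chloride hexahydrate: 70.6 µmol/L × 237.93 g/mol × 3.5 L ÷ 1000 = 58.79 mg
dipotassium phosphate: 14.1 g/L × 3.5 L = 49.35 g

pyridoxine hydrochloride 23.17 mg; cobalt chloride hexahydrate 58.79 mg; dipotassium phosphate 49.35 g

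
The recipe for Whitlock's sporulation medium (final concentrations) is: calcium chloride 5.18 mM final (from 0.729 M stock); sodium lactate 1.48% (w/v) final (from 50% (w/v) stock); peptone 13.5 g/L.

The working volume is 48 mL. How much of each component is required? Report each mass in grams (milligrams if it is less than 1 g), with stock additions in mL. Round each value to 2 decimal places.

calcium chloride 0.34 mL; sodium lactate 1.42 mL; peptone 648.00 mg

Scale factor relative to 1 L: 0.048.
calcium chloride: dilute stock: 5.18 mM × 48 mL ÷ 729 mM = 0.34 mL
sodium lactate: V = C2·V2/C1 = 1.48% ÷ 50% × 48 mL = 1.42 mL
peptone: 13.5 g/L × 0.048 L = 0.648 g = 648.00 mg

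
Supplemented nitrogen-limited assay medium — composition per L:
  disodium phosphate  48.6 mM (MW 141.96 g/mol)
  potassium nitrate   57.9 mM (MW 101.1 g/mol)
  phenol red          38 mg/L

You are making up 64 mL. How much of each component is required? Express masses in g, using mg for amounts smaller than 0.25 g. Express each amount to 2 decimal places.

Working volume: 64 mL = 0.064 L.
disodium phosphate: 48.6 mmol/L × 141.96 g/mol × 0.064 L ÷ 1000 = 0.44 g
potassium nitrate: 57.9 mmol/L × 101.1 g/mol × 0.064 L ÷ 1000 = 0.37 g
phenol red: 38 mg/L × 0.064 L = 2.43 mg

disodium phosphate 0.44 g; potassium nitrate 0.37 g; phenol red 2.43 mg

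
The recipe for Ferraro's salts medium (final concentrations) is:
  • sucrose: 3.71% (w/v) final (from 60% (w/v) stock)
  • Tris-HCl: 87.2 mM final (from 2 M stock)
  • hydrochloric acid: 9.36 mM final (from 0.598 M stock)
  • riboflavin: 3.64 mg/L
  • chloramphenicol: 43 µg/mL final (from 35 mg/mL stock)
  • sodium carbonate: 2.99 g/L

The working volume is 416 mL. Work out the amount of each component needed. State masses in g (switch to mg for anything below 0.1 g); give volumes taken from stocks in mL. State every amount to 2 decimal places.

sucrose 25.72 mL; Tris-HCl 18.14 mL; hydrochloric acid 6.51 mL; riboflavin 1.51 mg; chloramphenicol 0.51 mL; sodium carbonate 1.24 g

Scale factor relative to 1 L: 0.416.
sucrose: V = C2·V2/C1 = 3.71% ÷ 60% × 416 mL = 25.72 mL
Tris-HCl: C1V1 = C2V2 → 87.2 mM × 416 mL ÷ 2000 mM = 18.14 mL
hydrochloric acid: C1V1 = C2V2 → 9.36 mM × 416 mL ÷ 598 mM = 6.51 mL
riboflavin: 3.64 mg/L × 0.416 L = 1.51 mg
chloramphenicol: C1V1 = C2V2 → 43 µg/mL × 416 mL ÷ 35000 µg/mL = 0.51 mL
sodium carbonate: 2.99 g/L × 0.416 L = 1.24 g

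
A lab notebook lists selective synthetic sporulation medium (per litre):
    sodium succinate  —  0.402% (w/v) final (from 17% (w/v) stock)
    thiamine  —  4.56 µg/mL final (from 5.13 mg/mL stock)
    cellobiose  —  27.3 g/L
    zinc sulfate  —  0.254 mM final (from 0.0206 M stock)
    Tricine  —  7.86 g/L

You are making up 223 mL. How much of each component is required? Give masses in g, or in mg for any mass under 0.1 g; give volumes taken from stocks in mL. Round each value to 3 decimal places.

sodium succinate 5.273 mL; thiamine 0.198 mL; cellobiose 6.088 g; zinc sulfate 2.750 mL; Tricine 1.753 g

Scale factor relative to 1 L: 0.223.
sodium succinate: dilute stock: 0.402% ÷ 17% × 223 mL = 5.273 mL
thiamine: V = C2·V2/C1 = 4.56 µg/mL × 223 mL ÷ 5130 µg/mL = 0.198 mL
cellobiose: 27.3 g/L × 0.223 L = 6.088 g
zinc sulfate: V = C2·V2/C1 = 0.254 mM × 223 mL ÷ 20.6 mM = 2.750 mL
Tricine: 7.86 g/L × 0.223 L = 1.753 g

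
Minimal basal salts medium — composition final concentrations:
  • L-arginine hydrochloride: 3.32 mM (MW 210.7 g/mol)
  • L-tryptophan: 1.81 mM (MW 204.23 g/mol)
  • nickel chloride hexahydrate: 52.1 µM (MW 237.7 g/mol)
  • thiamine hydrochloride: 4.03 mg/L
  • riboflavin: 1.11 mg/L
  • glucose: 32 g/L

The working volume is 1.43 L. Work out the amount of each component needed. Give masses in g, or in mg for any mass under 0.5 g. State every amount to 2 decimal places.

Scale factor relative to 1 L: 1.43.
L-arginine hydrochloride: 3.32 mmol/L × 210.7 g/mol × 1.43 L ÷ 1000 = 1.00 g
L-tryptophan: 1.81 mmol/L × 204.23 g/mol × 1.43 L ÷ 1000 = 0.53 g
nickel chloride hexahydrate: 52.1 µmol/L × 237.7 g/mol × 1.43 L ÷ 1000 = 17.71 mg
thiamine hydrochloride: 4.03 mg/L × 1.43 L = 5.76 mg
riboflavin: 1.11 mg/L × 1.43 L = 1.59 mg
glucose: 32 g/L × 1.43 L = 45.76 g

L-arginine hydrochloride 1.00 g; L-tryptophan 0.53 g; nickel chloride hexahydrate 17.71 mg; thiamine hydrochloride 5.76 mg; riboflavin 1.59 mg; glucose 45.76 g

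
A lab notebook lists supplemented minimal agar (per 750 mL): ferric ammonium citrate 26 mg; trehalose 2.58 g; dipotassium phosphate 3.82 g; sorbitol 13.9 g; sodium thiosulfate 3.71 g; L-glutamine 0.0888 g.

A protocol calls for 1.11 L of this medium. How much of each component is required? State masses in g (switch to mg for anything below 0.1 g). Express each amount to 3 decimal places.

ferric ammonium citrate 38.480 mg; trehalose 3.818 g; dipotassium phosphate 5.654 g; sorbitol 20.572 g; sodium thiosulfate 5.491 g; L-glutamine 0.131 g

Ratio of target to recipe volume: 1110 / 750 = 1.48.
ferric ammonium citrate: 26 mg × (1110 mL / 750 mL) = 38.480 mg
trehalose: 2.58 g × (1110 mL / 750 mL) = 3.818 g
dipotassium phosphate: 3.82 g × (1110 mL / 750 mL) = 5.654 g
sorbitol: 13.9 g × (1110 mL / 750 mL) = 20.572 g
sodium thiosulfate: 3.71 g × (1110 mL / 750 mL) = 5.491 g
L-glutamine: 0.0888 g × (1110 mL / 750 mL) = 0.131 g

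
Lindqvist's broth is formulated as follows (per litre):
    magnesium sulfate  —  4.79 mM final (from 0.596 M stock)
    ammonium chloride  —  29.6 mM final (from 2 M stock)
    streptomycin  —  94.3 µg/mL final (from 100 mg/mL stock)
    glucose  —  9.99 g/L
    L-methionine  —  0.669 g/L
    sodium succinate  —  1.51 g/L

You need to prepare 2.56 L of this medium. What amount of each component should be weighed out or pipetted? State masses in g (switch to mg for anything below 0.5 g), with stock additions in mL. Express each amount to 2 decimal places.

magnesium sulfate 20.57 mL; ammonium chloride 37.89 mL; streptomycin 2.41 mL; glucose 25.57 g; L-methionine 1.71 g; sodium succinate 3.87 g

Working volume: 2.56 L.
magnesium sulfate: dilute stock: 4.79 mM × 2560 mL ÷ 596 mM = 20.57 mL
ammonium chloride: V = C2·V2/C1 = 29.6 mM × 2560 mL ÷ 2000 mM = 37.89 mL
streptomycin: C1V1 = C2V2 → 94.3 µg/mL × 2560 mL ÷ 100000 µg/mL = 2.41 mL
glucose: 9.99 g/L × 2.56 L = 25.57 g
L-methionine: 0.669 g/L × 2.56 L = 1.71 g
sodium succinate: 1.51 g/L × 2.56 L = 3.87 g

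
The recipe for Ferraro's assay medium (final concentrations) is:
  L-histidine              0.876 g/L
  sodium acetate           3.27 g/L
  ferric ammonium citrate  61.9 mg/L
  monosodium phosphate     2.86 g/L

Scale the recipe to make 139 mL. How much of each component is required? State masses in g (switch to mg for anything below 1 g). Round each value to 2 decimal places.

L-histidine 121.76 mg; sodium acetate 454.53 mg; ferric ammonium citrate 8.60 mg; monosodium phosphate 397.54 mg

Working volume: 139 mL = 0.139 L.
L-histidine: 0.876 g/L × 0.139 L = 0.121764 g = 121.76 mg
sodium acetate: 3.27 g/L × 0.139 L = 0.45453 g = 454.53 mg
ferric ammonium citrate: 61.9 mg/L × 0.139 L = 8.60 mg
monosodium phosphate: 2.86 g/L × 0.139 L = 0.39754 g = 397.54 mg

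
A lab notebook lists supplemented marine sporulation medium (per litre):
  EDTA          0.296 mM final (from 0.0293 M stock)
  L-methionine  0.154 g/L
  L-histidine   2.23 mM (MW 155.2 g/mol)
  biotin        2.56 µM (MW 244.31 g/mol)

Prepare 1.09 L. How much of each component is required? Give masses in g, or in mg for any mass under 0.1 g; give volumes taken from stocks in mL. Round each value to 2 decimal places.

Working volume: 1.09 L.
EDTA: V = C2·V2/C1 = 0.296 mM × 1090 mL ÷ 29.3 mM = 11.01 mL
L-methionine: 0.154 g/L × 1.09 L = 0.17 g
L-histidine: 2.23 mmol/L × 155.2 g/mol × 1.09 L ÷ 1000 = 0.38 g
biotin: 2.56 µmol/L × 244.31 g/mol × 1.09 L ÷ 1000 = 0.68 mg

EDTA 11.01 mL; L-methionine 0.17 g; L-histidine 0.38 g; biotin 0.68 mg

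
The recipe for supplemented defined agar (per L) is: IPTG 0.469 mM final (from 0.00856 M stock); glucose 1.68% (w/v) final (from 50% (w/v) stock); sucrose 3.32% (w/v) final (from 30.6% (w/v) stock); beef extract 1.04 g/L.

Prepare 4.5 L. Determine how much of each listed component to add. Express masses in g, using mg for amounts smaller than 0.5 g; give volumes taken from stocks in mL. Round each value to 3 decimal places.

IPTG 246.554 mL; glucose 151.200 mL; sucrose 488.235 mL; beef extract 4.680 g

Scale factor relative to 1 L: 4.5.
IPTG: V = C2·V2/C1 = 0.469 mM × 4500 mL ÷ 8.56 mM = 246.554 mL
glucose: C1V1 = C2V2 → 1.68% ÷ 50% × 4500 mL = 151.200 mL
sucrose: dilute stock: 3.32% ÷ 30.6% × 4500 mL = 488.235 mL
beef extract: 1.04 g/L × 4.5 L = 4.680 g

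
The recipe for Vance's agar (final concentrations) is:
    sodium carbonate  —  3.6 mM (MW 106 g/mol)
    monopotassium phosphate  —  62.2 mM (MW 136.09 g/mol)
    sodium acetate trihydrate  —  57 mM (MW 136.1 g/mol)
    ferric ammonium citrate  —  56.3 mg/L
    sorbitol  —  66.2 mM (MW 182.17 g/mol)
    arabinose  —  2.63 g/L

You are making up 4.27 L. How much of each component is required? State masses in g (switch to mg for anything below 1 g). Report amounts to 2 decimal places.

sodium carbonate 1.63 g; monopotassium phosphate 36.14 g; sodium acetate trihydrate 33.13 g; ferric ammonium citrate 240.40 mg; sorbitol 51.49 g; arabinose 11.23 g

Working volume: 4.27 L.
sodium carbonate: 3.6 mmol/L × 106 g/mol × 4.27 L ÷ 1000 = 1.63 g
monopotassium phosphate: 62.2 mmol/L × 136.09 g/mol × 4.27 L ÷ 1000 = 36.14 g
sodium acetate trihydrate: 57 mmol/L × 136.1 g/mol × 4.27 L ÷ 1000 = 33.13 g
ferric ammonium citrate: 56.3 mg/L × 4.27 L = 240.40 mg
sorbitol: 66.2 mmol/L × 182.17 g/mol × 4.27 L ÷ 1000 = 51.49 g
arabinose: 2.63 g/L × 4.27 L = 11.23 g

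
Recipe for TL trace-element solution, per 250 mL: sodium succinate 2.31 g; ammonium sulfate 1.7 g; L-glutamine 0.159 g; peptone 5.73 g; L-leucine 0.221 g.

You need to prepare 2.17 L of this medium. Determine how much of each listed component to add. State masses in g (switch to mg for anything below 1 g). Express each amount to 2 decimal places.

Scale factor = 2170 mL / 250 mL = 8.68.
sodium succinate: 2.31 g × (2170 mL / 250 mL) = 20.05 g
ammonium sulfate: 1.7 g × (2170 mL / 250 mL) = 14.76 g
L-glutamine: 0.159 g × (2170 mL / 250 mL) = 1.38 g
peptone: 5.73 g × (2170 mL / 250 mL) = 49.74 g
L-leucine: 0.221 g × (2170 mL / 250 mL) = 1.92 g

sodium succinate 20.05 g; ammonium sulfate 14.76 g; L-glutamine 1.38 g; peptone 49.74 g; L-leucine 1.92 g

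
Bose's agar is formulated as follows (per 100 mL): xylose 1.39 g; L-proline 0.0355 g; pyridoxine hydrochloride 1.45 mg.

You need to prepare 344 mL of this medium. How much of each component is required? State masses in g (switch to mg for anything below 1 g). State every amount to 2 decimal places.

Scale factor = 344 mL / 100 mL = 3.44.
xylose: 1.39 g × (344 mL / 100 mL) = 4.78 g
L-proline: 0.0355 g × (344 mL / 100 mL) = 0.12212 g = 122.12 mg
pyridoxine hydrochloride: 1.45 mg × (344 mL / 100 mL) = 4.99 mg

xylose 4.78 g; L-proline 122.12 mg; pyridoxine hydrochloride 4.99 mg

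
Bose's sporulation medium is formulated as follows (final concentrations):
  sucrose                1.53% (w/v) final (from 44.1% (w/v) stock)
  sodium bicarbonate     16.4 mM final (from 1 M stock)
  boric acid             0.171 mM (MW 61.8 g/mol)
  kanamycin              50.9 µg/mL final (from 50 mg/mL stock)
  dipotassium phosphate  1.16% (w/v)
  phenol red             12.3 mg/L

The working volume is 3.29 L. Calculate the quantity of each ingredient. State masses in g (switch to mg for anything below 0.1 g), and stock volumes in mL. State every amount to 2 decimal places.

Scale factor relative to 1 L: 3.29.
sucrose: C1V1 = C2V2 → 1.53% ÷ 44.1% × 3290 mL = 114.14 mL
sodium bicarbonate: C1V1 = C2V2 → 16.4 mM × 3290 mL ÷ 1000 mM = 53.96 mL
boric acid: 0.171 mmol/L × 61.8 mg/mmol × 3.29 L = 34.77 mg
kanamycin: dilute stock: 50.9 µg/mL × 3290 mL ÷ 50000 µg/mL = 3.35 mL
dipotassium phosphate: 1.16% w/v = 11.6 g/L → 11.6 × 3.29 L = 38.16 g
phenol red: 12.3 mg/L × 3.29 L = 40.47 mg

sucrose 114.14 mL; sodium bicarbonate 53.96 mL; boric acid 34.77 mg; kanamycin 3.35 mL; dipotassium phosphate 38.16 g; phenol red 40.47 mg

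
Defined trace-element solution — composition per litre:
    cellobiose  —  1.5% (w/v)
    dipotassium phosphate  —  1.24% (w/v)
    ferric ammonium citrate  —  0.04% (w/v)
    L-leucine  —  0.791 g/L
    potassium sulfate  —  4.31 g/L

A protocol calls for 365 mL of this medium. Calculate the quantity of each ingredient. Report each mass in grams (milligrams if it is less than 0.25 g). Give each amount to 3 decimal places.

cellobiose 5.475 g; dipotassium phosphate 4.526 g; ferric ammonium citrate 146.000 mg; L-leucine 0.289 g; potassium sulfate 1.573 g

Working volume: 365 mL = 0.365 L.
cellobiose: 1.5 g per 100 mL × 365 mL ÷ 100 = 5.475 g
dipotassium phosphate: 1.24% w/v = 12.4 g/L → 12.4 × 0.365 L = 4.526 g
ferric ammonium citrate: 0.04% w/v = 0.4 g/L → 0.4 × 0.365 L = 0.146 g = 146.000 mg
L-leucine: 0.791 g/L × 0.365 L = 0.289 g
potassium sulfate: 4.31 g/L × 0.365 L = 1.573 g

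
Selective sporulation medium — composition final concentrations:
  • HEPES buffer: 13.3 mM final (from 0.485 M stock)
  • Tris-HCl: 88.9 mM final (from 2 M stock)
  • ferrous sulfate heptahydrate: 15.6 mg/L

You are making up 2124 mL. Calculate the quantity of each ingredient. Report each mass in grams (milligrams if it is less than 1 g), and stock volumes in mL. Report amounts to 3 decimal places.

HEPES buffer 58.246 mL; Tris-HCl 94.412 mL; ferrous sulfate heptahydrate 33.134 mg

Scale factor relative to 1 L: 2.124.
HEPES buffer: V = C2·V2/C1 = 13.3 mM × 2124 mL ÷ 485 mM = 58.246 mL
Tris-HCl: C1V1 = C2V2 → 88.9 mM × 2124 mL ÷ 2000 mM = 94.412 mL
ferrous sulfate heptahydrate: 15.6 mg/L × 2.124 L = 33.134 mg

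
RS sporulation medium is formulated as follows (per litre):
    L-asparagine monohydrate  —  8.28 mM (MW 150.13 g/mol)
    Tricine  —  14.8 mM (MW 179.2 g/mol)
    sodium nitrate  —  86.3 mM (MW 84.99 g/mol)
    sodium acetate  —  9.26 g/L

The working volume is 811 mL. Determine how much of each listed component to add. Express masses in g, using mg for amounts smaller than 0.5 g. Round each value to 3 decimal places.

L-asparagine monohydrate 1.008 g; Tricine 2.151 g; sodium nitrate 5.948 g; sodium acetate 7.510 g

Scale factor relative to 1 L: 0.811.
L-asparagine monohydrate: 8.28 mmol/L × 150.13 g/mol × 0.811 L ÷ 1000 = 1.008 g
Tricine: 14.8 mmol/L × 179.2 g/mol × 0.811 L ÷ 1000 = 2.151 g
sodium nitrate: 86.3 mmol/L × 84.99 g/mol × 0.811 L ÷ 1000 = 5.948 g
sodium acetate: 9.26 g/L × 0.811 L = 7.510 g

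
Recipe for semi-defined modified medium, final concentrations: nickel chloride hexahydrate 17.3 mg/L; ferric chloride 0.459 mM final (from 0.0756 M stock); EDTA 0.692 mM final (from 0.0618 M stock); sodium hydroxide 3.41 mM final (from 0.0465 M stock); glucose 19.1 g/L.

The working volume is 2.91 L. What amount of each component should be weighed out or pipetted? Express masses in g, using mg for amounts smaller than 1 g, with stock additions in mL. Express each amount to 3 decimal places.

Scale factor relative to 1 L: 2.91.
nickel chloride hexahydrate: 17.3 mg/L × 2.91 L = 50.343 mg
ferric chloride: C1V1 = C2V2 → 0.459 mM × 2910 mL ÷ 75.6 mM = 17.668 mL
EDTA: C1V1 = C2V2 → 0.692 mM × 2910 mL ÷ 61.8 mM = 32.584 mL
sodium hydroxide: dilute stock: 3.41 mM × 2910 mL ÷ 46.5 mM = 213.400 mL
glucose: 19.1 g/L × 2.91 L = 55.581 g

nickel chloride hexahydrate 50.343 mg; ferric chloride 17.668 mL; EDTA 32.584 mL; sodium hydroxide 213.400 mL; glucose 55.581 g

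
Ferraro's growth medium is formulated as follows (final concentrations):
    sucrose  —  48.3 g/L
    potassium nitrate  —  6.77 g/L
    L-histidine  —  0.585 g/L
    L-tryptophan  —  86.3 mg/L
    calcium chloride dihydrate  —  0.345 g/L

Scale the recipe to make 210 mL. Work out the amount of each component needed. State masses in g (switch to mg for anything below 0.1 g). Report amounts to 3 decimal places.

Scale factor relative to 1 L: 0.21.
sucrose: 48.3 g/L × 0.21 L = 10.143 g
potassium nitrate: 6.77 g/L × 0.21 L = 1.422 g
L-histidine: 0.585 g/L × 0.21 L = 0.123 g
L-tryptophan: 86.3 mg/L × 0.21 L = 18.123 mg
calcium chloride dihydrate: 0.345 g/L × 0.21 L = 0.07245 g = 72.450 mg

sucrose 10.143 g; potassium nitrate 1.422 g; L-histidine 0.123 g; L-tryptophan 18.123 mg; calcium chloride dihydrate 72.450 mg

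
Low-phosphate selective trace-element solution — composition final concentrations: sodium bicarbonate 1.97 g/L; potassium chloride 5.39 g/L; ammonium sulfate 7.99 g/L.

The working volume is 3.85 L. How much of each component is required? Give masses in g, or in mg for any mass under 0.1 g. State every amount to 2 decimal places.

Scale factor relative to 1 L: 3.85.
sodium bicarbonate: 1.97 g/L × 3.85 L = 7.58 g
potassium chloride: 5.39 g/L × 3.85 L = 20.75 g
ammonium sulfate: 7.99 g/L × 3.85 L = 30.76 g

sodium bicarbonate 7.58 g; potassium chloride 20.75 g; ammonium sulfate 30.76 g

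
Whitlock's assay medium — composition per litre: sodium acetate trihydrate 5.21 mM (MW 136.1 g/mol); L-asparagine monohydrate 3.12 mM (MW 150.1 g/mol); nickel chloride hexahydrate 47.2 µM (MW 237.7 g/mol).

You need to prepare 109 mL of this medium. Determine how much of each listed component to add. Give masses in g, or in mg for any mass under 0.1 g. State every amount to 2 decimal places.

Working volume: 109 mL = 0.109 L.
sodium acetate trihydrate: 5.21 mmol/L × 136.1 mg/mmol × 0.109 L = 77.29 mg
L-asparagine monohydrate: 3.12 mmol/L × 150.1 mg/mmol × 0.109 L = 51.05 mg
nickel chloride hexahydrate: 47.2 µmol/L × 237.7 g/mol × 0.109 L ÷ 1000 = 1.22 mg

sodium acetate trihydrate 77.29 mg; L-asparagine monohydrate 51.05 mg; nickel chloride hexahydrate 1.22 mg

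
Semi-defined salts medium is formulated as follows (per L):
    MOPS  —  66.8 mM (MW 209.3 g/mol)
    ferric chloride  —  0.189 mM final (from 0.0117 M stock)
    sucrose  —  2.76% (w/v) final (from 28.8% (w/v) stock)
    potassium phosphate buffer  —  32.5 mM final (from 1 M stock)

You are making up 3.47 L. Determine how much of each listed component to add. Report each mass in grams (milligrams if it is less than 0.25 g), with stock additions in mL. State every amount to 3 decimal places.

MOPS 48.515 g; ferric chloride 56.054 mL; sucrose 332.542 mL; potassium phosphate buffer 112.775 mL

Scale factor relative to 1 L: 3.47.
MOPS: 66.8 mmol/L × 209.3 g/mol × 3.47 L ÷ 1000 = 48.515 g
ferric chloride: C1V1 = C2V2 → 0.189 mM × 3470 mL ÷ 11.7 mM = 56.054 mL
sucrose: V = C2·V2/C1 = 2.76% ÷ 28.8% × 3470 mL = 332.542 mL
potassium phosphate buffer: dilute stock: 32.5 mM × 3470 mL ÷ 1000 mM = 112.775 mL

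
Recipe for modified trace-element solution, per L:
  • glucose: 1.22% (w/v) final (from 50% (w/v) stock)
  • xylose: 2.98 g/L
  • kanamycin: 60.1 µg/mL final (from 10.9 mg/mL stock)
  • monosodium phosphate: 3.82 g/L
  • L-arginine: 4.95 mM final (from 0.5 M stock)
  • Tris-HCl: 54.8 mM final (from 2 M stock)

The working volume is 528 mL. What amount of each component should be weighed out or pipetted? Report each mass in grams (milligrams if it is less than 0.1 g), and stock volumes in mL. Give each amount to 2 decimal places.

glucose 12.88 mL; xylose 1.57 g; kanamycin 2.91 mL; monosodium phosphate 2.02 g; L-arginine 5.23 mL; Tris-HCl 14.47 mL

Scale factor relative to 1 L: 0.528.
glucose: dilute stock: 1.22% ÷ 50% × 528 mL = 12.88 mL
xylose: 2.98 g/L × 0.528 L = 1.57 g
kanamycin: C1V1 = C2V2 → 60.1 µg/mL × 528 mL ÷ 10900 µg/mL = 2.91 mL
monosodium phosphate: 3.82 g/L × 0.528 L = 2.02 g
L-arginine: V = C2·V2/C1 = 4.95 mM × 528 mL ÷ 500 mM = 5.23 mL
Tris-HCl: C1V1 = C2V2 → 54.8 mM × 528 mL ÷ 2000 mM = 14.47 mL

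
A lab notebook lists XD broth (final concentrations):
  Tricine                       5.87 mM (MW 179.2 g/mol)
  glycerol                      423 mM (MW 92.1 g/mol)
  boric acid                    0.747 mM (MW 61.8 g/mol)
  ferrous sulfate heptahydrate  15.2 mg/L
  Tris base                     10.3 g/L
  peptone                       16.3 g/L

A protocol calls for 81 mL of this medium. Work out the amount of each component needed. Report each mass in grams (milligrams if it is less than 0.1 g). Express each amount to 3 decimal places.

Tricine 85.204 mg; glycerol 3.156 g; boric acid 3.739 mg; ferrous sulfate heptahydrate 1.231 mg; Tris base 0.834 g; peptone 1.320 g

Working volume: 81 mL = 0.081 L.
Tricine: 5.87 mmol/L × 179.2 mg/mmol × 0.081 L = 85.204 mg
glycerol: 423 mmol/L × 92.1 g/mol × 0.081 L ÷ 1000 = 3.156 g
boric acid: 0.747 mmol/L × 61.8 mg/mmol × 0.081 L = 3.739 mg
ferrous sulfate heptahydrate: 15.2 mg/L × 0.081 L = 1.231 mg
Tris base: 10.3 g/L × 0.081 L = 0.834 g
peptone: 16.3 g/L × 0.081 L = 1.320 g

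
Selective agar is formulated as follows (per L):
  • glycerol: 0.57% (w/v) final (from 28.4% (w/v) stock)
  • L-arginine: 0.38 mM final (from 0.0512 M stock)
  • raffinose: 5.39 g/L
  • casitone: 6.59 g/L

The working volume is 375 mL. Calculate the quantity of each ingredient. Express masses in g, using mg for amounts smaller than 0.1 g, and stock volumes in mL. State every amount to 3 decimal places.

Scale factor relative to 1 L: 0.375.
glycerol: V = C2·V2/C1 = 0.57% ÷ 28.4% × 375 mL = 7.526 mL
L-arginine: C1V1 = C2V2 → 0.38 mM × 375 mL ÷ 51.2 mM = 2.783 mL
raffinose: 5.39 g/L × 0.375 L = 2.021 g
casitone: 6.59 g/L × 0.375 L = 2.471 g

glycerol 7.526 mL; L-arginine 2.783 mL; raffinose 2.021 g; casitone 2.471 g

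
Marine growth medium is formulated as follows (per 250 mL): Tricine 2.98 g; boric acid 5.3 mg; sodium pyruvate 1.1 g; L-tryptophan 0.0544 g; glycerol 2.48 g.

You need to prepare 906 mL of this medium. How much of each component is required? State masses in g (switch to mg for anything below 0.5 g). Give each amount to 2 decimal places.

Scale factor = 906 mL / 250 mL = 3.624.
Tricine: 2.98 g × (906 mL / 250 mL) = 10.80 g
boric acid: 5.3 mg × (906 mL / 250 mL) = 19.21 mg
sodium pyruvate: 1.1 g × (906 mL / 250 mL) = 3.99 g
L-tryptophan: 0.0544 g × (906 mL / 250 mL) = 0.197146 g = 197.15 mg
glycerol: 2.48 g × (906 mL / 250 mL) = 8.99 g

Tricine 10.80 g; boric acid 19.21 mg; sodium pyruvate 3.99 g; L-tryptophan 197.15 mg; glycerol 8.99 g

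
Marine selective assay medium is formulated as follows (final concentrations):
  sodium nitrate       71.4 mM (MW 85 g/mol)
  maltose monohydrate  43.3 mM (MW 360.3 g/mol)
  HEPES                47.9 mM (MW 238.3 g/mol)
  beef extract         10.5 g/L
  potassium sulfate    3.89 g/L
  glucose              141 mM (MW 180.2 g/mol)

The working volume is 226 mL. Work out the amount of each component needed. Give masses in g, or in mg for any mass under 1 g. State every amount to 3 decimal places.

sodium nitrate 1.372 g; maltose monohydrate 3.526 g; HEPES 2.580 g; beef extract 2.373 g; potassium sulfate 879.140 mg; glucose 5.742 g

Working volume: 226 mL = 0.226 L.
sodium nitrate: 71.4 mmol/L × 85 g/mol × 0.226 L ÷ 1000 = 1.372 g
maltose monohydrate: 43.3 mmol/L × 360.3 g/mol × 0.226 L ÷ 1000 = 3.526 g
HEPES: 47.9 mmol/L × 238.3 g/mol × 0.226 L ÷ 1000 = 2.580 g
beef extract: 10.5 g/L × 0.226 L = 2.373 g
potassium sulfate: 3.89 g/L × 0.226 L = 0.87914 g = 879.140 mg
glucose: 141 mmol/L × 180.2 g/mol × 0.226 L ÷ 1000 = 5.742 g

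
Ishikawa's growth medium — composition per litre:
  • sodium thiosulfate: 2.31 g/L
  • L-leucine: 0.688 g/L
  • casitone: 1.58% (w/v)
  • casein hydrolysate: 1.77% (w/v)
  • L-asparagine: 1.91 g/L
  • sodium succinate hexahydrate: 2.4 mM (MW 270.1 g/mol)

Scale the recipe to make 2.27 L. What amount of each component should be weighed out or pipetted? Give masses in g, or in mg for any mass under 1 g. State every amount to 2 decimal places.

sodium thiosulfate 5.24 g; L-leucine 1.56 g; casitone 35.87 g; casein hydrolysate 40.18 g; L-asparagine 4.34 g; sodium succinate hexahydrate 1.47 g

Working volume: 2.27 L.
sodium thiosulfate: 2.31 g/L × 2.27 L = 5.24 g
L-leucine: 0.688 g/L × 2.27 L = 1.56 g
casitone: 1.58 g per 100 mL × 2270 mL ÷ 100 = 35.87 g
casein hydrolysate: 1.77 g per 100 mL × 2270 mL ÷ 100 = 40.18 g
L-asparagine: 1.91 g/L × 2.27 L = 4.34 g
sodium succinate hexahydrate: 2.4 mmol/L × 270.1 g/mol × 2.27 L ÷ 1000 = 1.47 g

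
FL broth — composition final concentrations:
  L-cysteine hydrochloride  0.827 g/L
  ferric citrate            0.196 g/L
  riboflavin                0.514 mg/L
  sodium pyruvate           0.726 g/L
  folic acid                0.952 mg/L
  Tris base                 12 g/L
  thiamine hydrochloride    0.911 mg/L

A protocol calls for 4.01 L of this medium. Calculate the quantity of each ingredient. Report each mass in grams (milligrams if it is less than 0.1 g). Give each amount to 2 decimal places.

Working volume: 4.01 L.
L-cysteine hydrochloride: 0.827 g/L × 4.01 L = 3.32 g
ferric citrate: 0.196 g/L × 4.01 L = 0.79 g
riboflavin: 0.514 mg/L × 4.01 L = 2.06 mg
sodium pyruvate: 0.726 g/L × 4.01 L = 2.91 g
folic acid: 0.952 mg/L × 4.01 L = 3.82 mg
Tris base: 12 g/L × 4.01 L = 48.12 g
thiamine hydrochloride: 0.911 mg/L × 4.01 L = 3.65 mg

L-cysteine hydrochloride 3.32 g; ferric citrate 0.79 g; riboflavin 2.06 mg; sodium pyruvate 2.91 g; folic acid 3.82 mg; Tris base 48.12 g; thiamine hydrochloride 3.65 mg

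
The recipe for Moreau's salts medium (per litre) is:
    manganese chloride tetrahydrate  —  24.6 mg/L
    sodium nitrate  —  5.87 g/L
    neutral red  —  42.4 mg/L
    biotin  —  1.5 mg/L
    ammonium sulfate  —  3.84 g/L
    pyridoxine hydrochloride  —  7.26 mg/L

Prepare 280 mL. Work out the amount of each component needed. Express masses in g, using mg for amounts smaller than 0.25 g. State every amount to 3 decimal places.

manganese chloride tetrahydrate 6.888 mg; sodium nitrate 1.644 g; neutral red 11.872 mg; biotin 0.420 mg; ammonium sulfate 1.075 g; pyridoxine hydrochloride 2.033 mg

Target volume = 280 mL = 0.28 L.
manganese chloride tetrahydrate: 24.6 mg/L × 0.28 L = 6.888 mg
sodium nitrate: 5.87 g/L × 0.28 L = 1.644 g
neutral red: 42.4 mg/L × 0.28 L = 11.872 mg
biotin: 1.5 mg/L × 0.28 L = 0.420 mg
ammonium sulfate: 3.84 g/L × 0.28 L = 1.075 g
pyridoxine hydrochloride: 7.26 mg/L × 0.28 L = 2.033 mg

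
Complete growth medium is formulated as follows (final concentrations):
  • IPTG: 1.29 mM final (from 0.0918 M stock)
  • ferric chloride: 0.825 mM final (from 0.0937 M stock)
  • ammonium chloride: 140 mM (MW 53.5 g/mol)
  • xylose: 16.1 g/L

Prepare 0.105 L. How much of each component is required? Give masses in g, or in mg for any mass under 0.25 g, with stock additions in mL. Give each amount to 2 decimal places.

IPTG 1.48 mL; ferric chloride 0.92 mL; ammonium chloride 0.79 g; xylose 1.69 g

Working volume: 0.105 L.
IPTG: dilute stock: 1.29 mM × 105 mL ÷ 91.8 mM = 1.48 mL
ferric chloride: dilute stock: 0.825 mM × 105 mL ÷ 93.7 mM = 0.92 mL
ammonium chloride: 140 mmol/L × 53.5 g/mol × 0.105 L ÷ 1000 = 0.79 g
xylose: 16.1 g/L × 0.105 L = 1.69 g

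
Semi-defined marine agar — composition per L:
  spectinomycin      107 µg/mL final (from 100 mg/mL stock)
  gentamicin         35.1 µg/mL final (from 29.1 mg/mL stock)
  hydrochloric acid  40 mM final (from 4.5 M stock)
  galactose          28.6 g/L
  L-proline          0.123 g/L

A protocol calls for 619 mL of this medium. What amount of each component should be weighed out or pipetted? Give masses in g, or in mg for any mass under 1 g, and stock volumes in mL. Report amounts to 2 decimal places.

spectinomycin 0.66 mL; gentamicin 0.75 mL; hydrochloric acid 5.50 mL; galactose 17.70 g; L-proline 76.14 mg

Scale factor relative to 1 L: 0.619.
spectinomycin: C1V1 = C2V2 → 107 µg/mL × 619 mL ÷ 100000 µg/mL = 0.66 mL
gentamicin: C1V1 = C2V2 → 35.1 µg/mL × 619 mL ÷ 29100 µg/mL = 0.75 mL
hydrochloric acid: dilute stock: 40 mM × 619 mL ÷ 4500 mM = 5.50 mL
galactose: 28.6 g/L × 0.619 L = 17.70 g
L-proline: 0.123 g/L × 0.619 L = 0.076137 g = 76.14 mg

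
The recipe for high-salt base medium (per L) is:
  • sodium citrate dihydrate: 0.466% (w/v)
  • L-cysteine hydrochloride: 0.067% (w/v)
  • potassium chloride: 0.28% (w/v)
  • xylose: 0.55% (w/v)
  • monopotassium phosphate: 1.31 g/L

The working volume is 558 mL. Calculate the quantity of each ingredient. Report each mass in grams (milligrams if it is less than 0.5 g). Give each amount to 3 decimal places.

Target volume = 558 mL = 0.558 L.
sodium citrate dihydrate: 0.466% w/v = 4.66 g/L → 4.66 × 0.558 L = 2.600 g
L-cysteine hydrochloride: 0.067% w/v = 0.67 g/L → 0.67 × 0.558 L = 0.37386 g = 373.860 mg
potassium chloride: 0.28 g per 100 mL × 558 mL ÷ 100 = 1.562 g
xylose: 0.55 g per 100 mL × 558 mL ÷ 100 = 3.069 g
monopotassium phosphate: 1.31 g/L × 0.558 L = 0.731 g

sodium citrate dihydrate 2.600 g; L-cysteine hydrochloride 373.860 mg; potassium chloride 1.562 g; xylose 3.069 g; monopotassium phosphate 0.731 g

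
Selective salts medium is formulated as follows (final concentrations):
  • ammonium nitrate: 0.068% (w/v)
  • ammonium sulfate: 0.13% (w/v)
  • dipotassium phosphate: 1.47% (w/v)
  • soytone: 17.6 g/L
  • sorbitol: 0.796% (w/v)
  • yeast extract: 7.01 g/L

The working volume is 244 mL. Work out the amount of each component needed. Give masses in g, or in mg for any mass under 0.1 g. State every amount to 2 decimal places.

Scale factor relative to 1 L: 0.244.
ammonium nitrate: 0.068% w/v = 0.68 g/L → 0.68 × 0.244 L = 0.17 g
ammonium sulfate: 0.13% w/v = 1.3 g/L → 1.3 × 0.244 L = 0.32 g
dipotassium phosphate: 1.47% w/v = 14.7 g/L → 14.7 × 0.244 L = 3.59 g
soytone: 17.6 g/L × 0.244 L = 4.29 g
sorbitol: 0.796% w/v = 7.96 g/L → 7.96 × 0.244 L = 1.94 g
yeast extract: 7.01 g/L × 0.244 L = 1.71 g

ammonium nitrate 0.17 g; ammonium sulfate 0.32 g; dipotassium phosphate 3.59 g; soytone 4.29 g; sorbitol 1.94 g; yeast extract 1.71 g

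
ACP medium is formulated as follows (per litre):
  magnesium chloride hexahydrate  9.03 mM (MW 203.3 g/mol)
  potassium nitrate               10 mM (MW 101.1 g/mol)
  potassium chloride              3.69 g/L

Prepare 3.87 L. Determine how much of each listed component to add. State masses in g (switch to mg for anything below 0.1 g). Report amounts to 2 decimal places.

magnesium chloride hexahydrate 7.10 g; potassium nitrate 3.91 g; potassium chloride 14.28 g

Working volume: 3.87 L.
magnesium chloride hexahydrate: 9.03 mmol/L × 203.3 g/mol × 3.87 L ÷ 1000 = 7.10 g
potassium nitrate: 10 mmol/L × 101.1 g/mol × 3.87 L ÷ 1000 = 3.91 g
potassium chloride: 3.69 g/L × 3.87 L = 14.28 g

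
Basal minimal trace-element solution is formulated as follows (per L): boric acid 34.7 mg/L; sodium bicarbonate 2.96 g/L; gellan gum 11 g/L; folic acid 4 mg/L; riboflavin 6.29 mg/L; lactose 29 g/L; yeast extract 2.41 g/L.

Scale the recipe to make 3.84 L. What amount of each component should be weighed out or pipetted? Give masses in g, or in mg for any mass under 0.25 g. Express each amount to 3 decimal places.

boric acid 133.248 mg; sodium bicarbonate 11.366 g; gellan gum 42.240 g; folic acid 15.360 mg; riboflavin 24.154 mg; lactose 111.360 g; yeast extract 9.254 g

Scale factor relative to 1 L: 3.84.
boric acid: 34.7 mg/L × 3.84 L = 133.248 mg
sodium bicarbonate: 2.96 g/L × 3.84 L = 11.366 g
gellan gum: 11 g/L × 3.84 L = 42.240 g
folic acid: 4 mg/L × 3.84 L = 15.360 mg
riboflavin: 6.29 mg/L × 3.84 L = 24.154 mg
lactose: 29 g/L × 3.84 L = 111.360 g
yeast extract: 2.41 g/L × 3.84 L = 9.254 g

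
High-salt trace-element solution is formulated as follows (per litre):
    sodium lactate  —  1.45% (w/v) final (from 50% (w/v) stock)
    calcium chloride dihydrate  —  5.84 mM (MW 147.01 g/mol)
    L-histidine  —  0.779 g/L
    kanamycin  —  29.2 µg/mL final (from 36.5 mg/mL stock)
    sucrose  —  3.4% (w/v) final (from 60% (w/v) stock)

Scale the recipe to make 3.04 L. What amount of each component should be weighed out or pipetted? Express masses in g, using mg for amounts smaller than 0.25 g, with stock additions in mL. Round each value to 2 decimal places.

Working volume: 3.04 L.
sodium lactate: C1V1 = C2V2 → 1.45% ÷ 50% × 3040 mL = 88.16 mL
calcium chloride dihydrate: 5.84 mmol/L × 147.01 g/mol × 3.04 L ÷ 1000 = 2.61 g
L-histidine: 0.779 g/L × 3.04 L = 2.37 g
kanamycin: V = C2·V2/C1 = 29.2 µg/mL × 3040 mL ÷ 36500 µg/mL = 2.43 mL
sucrose: C1V1 = C2V2 → 3.4% ÷ 60% × 3040 mL = 172.27 mL

sodium lactate 88.16 mL; calcium chloride dihydrate 2.61 g; L-histidine 2.37 g; kanamycin 2.43 mL; sucrose 172.27 mL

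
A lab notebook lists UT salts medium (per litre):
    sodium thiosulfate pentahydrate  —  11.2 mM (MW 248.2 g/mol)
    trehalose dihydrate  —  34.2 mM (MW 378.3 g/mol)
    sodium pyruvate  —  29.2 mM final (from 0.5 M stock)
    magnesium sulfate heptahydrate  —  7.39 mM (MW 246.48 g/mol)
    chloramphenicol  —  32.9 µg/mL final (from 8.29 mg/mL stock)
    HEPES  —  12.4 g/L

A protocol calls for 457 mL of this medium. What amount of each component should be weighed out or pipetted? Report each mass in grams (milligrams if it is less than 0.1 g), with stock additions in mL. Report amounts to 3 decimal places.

Scale factor relative to 1 L: 0.457.
sodium thiosulfate pentahydrate: 11.2 mmol/L × 248.2 g/mol × 0.457 L ÷ 1000 = 1.270 g
trehalose dihydrate: 34.2 mmol/L × 378.3 g/mol × 0.457 L ÷ 1000 = 5.913 g
sodium pyruvate: C1V1 = C2V2 → 29.2 mM × 457 mL ÷ 500 mM = 26.689 mL
magnesium sulfate heptahydrate: 7.39 mmol/L × 246.48 g/mol × 0.457 L ÷ 1000 = 0.832 g
chloramphenicol: dilute stock: 32.9 µg/mL × 457 mL ÷ 8290 µg/mL = 1.814 mL
HEPES: 12.4 g/L × 0.457 L = 5.667 g

sodium thiosulfate pentahydrate 1.270 g; trehalose dihydrate 5.913 g; sodium pyruvate 26.689 mL; magnesium sulfate heptahydrate 0.832 g; chloramphenicol 1.814 mL; HEPES 5.667 g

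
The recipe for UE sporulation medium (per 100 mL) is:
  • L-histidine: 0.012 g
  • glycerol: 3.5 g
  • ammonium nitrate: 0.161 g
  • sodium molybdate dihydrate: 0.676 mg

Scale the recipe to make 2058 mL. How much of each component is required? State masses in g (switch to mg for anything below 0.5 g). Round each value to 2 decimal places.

Ratio of target to recipe volume: 2058 / 100 = 20.58.
L-histidine: 0.012 g × (2058 mL / 100 mL) = 0.24696 g = 246.96 mg
glycerol: 3.5 g × (2058 mL / 100 mL) = 72.03 g
ammonium nitrate: 0.161 g × (2058 mL / 100 mL) = 3.31 g
sodium molybdate dihydrate: 0.676 mg × (2058 mL / 100 mL) = 13.91 mg

L-histidine 246.96 mg; glycerol 72.03 g; ammonium nitrate 3.31 g; sodium molybdate dihydrate 13.91 mg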